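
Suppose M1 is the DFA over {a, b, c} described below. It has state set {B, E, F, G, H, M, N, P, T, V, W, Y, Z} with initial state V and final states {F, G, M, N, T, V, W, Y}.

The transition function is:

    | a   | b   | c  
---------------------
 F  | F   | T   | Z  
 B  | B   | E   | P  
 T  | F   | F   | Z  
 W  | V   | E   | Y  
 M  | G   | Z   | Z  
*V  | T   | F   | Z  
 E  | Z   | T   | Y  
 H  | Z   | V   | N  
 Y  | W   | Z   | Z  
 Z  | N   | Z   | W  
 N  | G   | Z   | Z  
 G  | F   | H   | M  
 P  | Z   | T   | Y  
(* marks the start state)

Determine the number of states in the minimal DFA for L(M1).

Reachable states from the start: {E,F,G,H,M,N,T,V,W,Y,Z}. Unreachable: {B,P} — drop them.
Start with accepting vs non-accepting: {F,G,M,N,T,V,W,Y} | {E,H,Z}.
Split {F,G,M,N,T,V,W,Y} by δ(·,b) → {G,M,N,W,Y} and {F,T,V}.
Refine {G,M,N,W,Y} on symbol a: members go to different blocks, giving {M,N,Y} and {G,W}.
Refine {E,H,Z} on symbol a: members go to different blocks, giving {E,H} and {Z}.
No further refinement is possible. Final partition (5 blocks): {M,N,Y} | {E,H} | {F,T,V} | {G,W} | {Z}.

5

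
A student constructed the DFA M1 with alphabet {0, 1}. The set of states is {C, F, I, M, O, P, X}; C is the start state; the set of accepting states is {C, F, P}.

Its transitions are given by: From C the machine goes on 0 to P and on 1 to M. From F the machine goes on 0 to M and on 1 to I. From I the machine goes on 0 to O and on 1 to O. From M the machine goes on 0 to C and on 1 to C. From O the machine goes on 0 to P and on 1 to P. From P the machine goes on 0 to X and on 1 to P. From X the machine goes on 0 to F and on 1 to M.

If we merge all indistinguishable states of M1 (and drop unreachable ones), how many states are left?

7

All states are reachable from the start state.
P0 = {C,F,P} | {I,M,O,X}.
Refine {C,F,P} on symbol 0: members go to different blocks, giving {F,P} and {C}.
Split {F,P} by δ(·,1) → {P} and {F}.
Refine {I,M,O,X} on symbol 0: members go to different blocks, giving {X} and {O} and {I} and {M}.
No further refinement is possible. Final partition (7 blocks): {P} | {X} | {C} | {F} | {O} | {I} | {M}.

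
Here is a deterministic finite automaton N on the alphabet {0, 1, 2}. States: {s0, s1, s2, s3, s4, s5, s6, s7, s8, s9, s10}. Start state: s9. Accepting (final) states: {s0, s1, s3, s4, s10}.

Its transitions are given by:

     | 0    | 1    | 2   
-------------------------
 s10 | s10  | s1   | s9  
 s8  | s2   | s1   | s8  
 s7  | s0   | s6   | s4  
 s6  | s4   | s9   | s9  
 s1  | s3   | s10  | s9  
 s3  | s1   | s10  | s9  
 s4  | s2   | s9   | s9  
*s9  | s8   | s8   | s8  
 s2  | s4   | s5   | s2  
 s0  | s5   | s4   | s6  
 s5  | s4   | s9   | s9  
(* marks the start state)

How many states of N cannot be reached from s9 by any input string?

3

Starting at s9 and following transitions, the reachable set is {s1, s2, s3, s4, s5, s8, s9, s10}. That leaves s0, s6, s7 unreachable — 3 in total.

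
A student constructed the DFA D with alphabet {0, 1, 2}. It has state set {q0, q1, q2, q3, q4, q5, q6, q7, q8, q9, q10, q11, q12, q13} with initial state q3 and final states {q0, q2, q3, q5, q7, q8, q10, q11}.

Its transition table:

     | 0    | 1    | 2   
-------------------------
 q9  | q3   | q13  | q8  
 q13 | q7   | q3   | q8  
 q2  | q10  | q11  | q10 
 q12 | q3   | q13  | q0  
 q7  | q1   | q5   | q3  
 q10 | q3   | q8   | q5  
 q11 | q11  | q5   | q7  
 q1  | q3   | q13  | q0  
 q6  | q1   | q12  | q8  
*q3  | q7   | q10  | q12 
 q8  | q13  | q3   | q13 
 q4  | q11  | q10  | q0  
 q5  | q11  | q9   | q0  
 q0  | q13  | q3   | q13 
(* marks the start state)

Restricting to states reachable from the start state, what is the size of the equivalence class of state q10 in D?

First remove the unreachable states {q2,q4,q6}; 11 states remain.
Start with accepting vs non-accepting: {q0,q3,q5,q7,q8,q10,q11} | {q1,q9,q12,q13}.
On input 0, block {q0,q3,q5,q7,q8,q10,q11} splits into {q3,q5,q10,q11} and {q0,q7,q8}.
Refine {q3,q5,q10,q11} on symbol 0: members go to different blocks, giving {q5,q10,q11} and {q3}.
Refine {q5,q10,q11} on symbol 0: members go to different blocks, giving {q5,q11} and {q10}.
On input 1, block {q5,q11} splits into {q5} and {q11}.
Split {q1,q9,q12,q13} by δ(·,0) → {q1,q9,q12} and {q13}.
Refine {q0,q7,q8} on symbol 0: members go to different blocks, giving {q0,q8} and {q7}.
Stable partition: {q5} | {q1,q9,q12} | {q0,q8} | {q3} | {q10} | {q11} | {q13} | {q7} — 8 equivalence classes.
State q10 belongs to the block {q10}, which has 1 states.

1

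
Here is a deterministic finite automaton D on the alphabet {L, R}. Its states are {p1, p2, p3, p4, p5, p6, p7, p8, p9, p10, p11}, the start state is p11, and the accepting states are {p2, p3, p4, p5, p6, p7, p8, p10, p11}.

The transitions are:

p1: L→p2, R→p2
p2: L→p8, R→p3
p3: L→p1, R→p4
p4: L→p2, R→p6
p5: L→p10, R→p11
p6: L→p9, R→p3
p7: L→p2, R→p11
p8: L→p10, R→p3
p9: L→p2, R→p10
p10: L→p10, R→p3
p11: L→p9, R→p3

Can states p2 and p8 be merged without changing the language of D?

Yes

Reachable states from the start: {p1,p2,p3,p4,p6,p8,p9,p10,p11}. Unreachable: {p5,p7} — drop them.
Start with accepting vs non-accepting: {p2,p3,p4,p6,p8,p10,p11} | {p1,p9}.
Split {p2,p3,p4,p6,p8,p10,p11} by δ(·,L) → {p2,p4,p8,p10} and {p3,p6,p11}.
On input R, block {p3,p6,p11} splits into {p6,p11} and {p3}.
On input R, block {p2,p4,p8,p10} splits into {p2,p8,p10} and {p4}.
No further refinement is possible. Final partition (5 blocks): {p2,p8,p10} | {p1,p9} | {p6,p11} | {p3} | {p4}.
p2 and p8 lie in the same block of the stable partition, so they are equivalent — no string distinguishes them.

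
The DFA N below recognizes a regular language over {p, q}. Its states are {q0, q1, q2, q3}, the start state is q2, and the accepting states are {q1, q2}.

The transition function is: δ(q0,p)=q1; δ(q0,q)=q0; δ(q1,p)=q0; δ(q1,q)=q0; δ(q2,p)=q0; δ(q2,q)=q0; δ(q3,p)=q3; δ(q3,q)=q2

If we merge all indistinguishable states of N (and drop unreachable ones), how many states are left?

First remove the unreachable states {q3}; 3 states remain.
P0 = {q1,q2} | {q0}.
No further refinement is possible. Final partition (2 blocks): {q1,q2} | {q0}.

2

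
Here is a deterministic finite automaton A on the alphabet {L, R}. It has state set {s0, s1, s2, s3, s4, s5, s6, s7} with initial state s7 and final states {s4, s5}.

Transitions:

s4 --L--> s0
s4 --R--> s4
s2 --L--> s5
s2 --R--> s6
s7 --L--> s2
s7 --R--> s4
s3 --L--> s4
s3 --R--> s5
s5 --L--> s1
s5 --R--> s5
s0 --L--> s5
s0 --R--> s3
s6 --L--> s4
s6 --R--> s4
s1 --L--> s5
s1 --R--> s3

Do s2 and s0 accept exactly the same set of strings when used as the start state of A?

Yes

All states are reachable from the start state.
Start with accepting vs non-accepting: {s4,s5} | {s0,s1,s2,s3,s6,s7}.
On input L, block {s0,s1,s2,s3,s6,s7} splits into {s0,s1,s2,s3,s6} and {s7}.
Split {s0,s1,s2,s3,s6} by δ(·,R) → {s0,s1,s2} and {s3,s6}.
No further refinement is possible. Final partition (4 blocks): {s4,s5} | {s0,s1,s2} | {s7} | {s3,s6}.
s2 and s0 lie in the same block of the stable partition, so they are equivalent — no string distinguishes them.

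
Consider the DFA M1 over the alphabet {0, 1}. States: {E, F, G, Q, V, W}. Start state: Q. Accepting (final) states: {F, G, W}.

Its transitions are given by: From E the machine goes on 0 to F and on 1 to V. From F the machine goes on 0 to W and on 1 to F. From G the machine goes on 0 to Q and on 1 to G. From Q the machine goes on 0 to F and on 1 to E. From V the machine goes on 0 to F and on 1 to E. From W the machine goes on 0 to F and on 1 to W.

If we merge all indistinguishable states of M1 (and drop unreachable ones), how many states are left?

First remove the unreachable states {G}; 5 states remain.
Start with accepting vs non-accepting: {F,W} | {E,Q,V}.
Stable partition: {F,W} | {E,Q,V} — 2 equivalence classes.

2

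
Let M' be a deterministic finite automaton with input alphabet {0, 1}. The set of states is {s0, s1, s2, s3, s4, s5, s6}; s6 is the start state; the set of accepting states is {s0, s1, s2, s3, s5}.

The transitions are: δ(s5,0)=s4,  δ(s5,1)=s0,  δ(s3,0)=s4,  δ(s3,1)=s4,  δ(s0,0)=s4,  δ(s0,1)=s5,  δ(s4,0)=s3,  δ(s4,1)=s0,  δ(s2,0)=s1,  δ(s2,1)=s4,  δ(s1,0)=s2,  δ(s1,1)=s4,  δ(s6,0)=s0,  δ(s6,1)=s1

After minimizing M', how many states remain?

Every state is reachable, so we keep all 7.
P0 = {s0,s1,s2,s3,s5} | {s4,s6}.
On input 0, block {s0,s1,s2,s3,s5} splits into {s0,s3,s5} and {s1,s2}.
Split {s0,s3,s5} by δ(·,1) → {s0,s5} and {s3}.
Refine {s4,s6} on symbol 0: members go to different blocks, giving {s4} and {s6}.
The partition is now stable with 5 blocks: {s0,s5} | {s4} | {s1,s2} | {s3} | {s6}.

5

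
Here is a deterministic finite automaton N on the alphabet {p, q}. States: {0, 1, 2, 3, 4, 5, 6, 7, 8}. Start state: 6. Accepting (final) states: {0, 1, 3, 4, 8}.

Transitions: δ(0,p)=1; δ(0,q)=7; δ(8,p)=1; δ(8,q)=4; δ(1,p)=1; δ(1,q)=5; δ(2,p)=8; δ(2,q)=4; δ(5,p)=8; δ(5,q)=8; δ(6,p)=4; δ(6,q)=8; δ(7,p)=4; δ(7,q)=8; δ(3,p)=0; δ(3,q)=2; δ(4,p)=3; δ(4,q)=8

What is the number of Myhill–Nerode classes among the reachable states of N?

All states are reachable from the start state.
P0 = {0,1,3,4,8} | {2,5,6,7}.
Refine {0,1,3,4,8} on symbol q: members go to different blocks, giving {0,1,3} and {4,8}.
Stable partition: {0,1,3} | {2,5,6,7} | {4,8} — 3 equivalence classes.

3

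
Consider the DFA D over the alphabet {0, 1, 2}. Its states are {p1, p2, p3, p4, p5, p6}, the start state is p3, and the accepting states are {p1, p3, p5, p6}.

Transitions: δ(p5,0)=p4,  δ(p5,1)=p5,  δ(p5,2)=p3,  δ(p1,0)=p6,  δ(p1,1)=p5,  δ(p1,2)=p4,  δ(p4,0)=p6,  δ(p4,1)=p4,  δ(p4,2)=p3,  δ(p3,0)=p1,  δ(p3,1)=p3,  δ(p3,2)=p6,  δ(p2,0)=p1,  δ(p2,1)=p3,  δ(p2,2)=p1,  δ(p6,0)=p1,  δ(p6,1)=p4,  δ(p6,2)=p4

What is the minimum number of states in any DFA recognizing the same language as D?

First remove the unreachable states {p2}; 5 states remain.
P0 = {p1,p3,p5,p6} | {p4}.
Split {p1,p3,p5,p6} by δ(·,0) → {p1,p3,p6} and {p5}.
On input 1, block {p1,p3,p6} splits into {p1} and {p3} and {p6}.
The partition is now stable with 5 blocks: {p1} | {p4} | {p5} | {p3} | {p6}.

5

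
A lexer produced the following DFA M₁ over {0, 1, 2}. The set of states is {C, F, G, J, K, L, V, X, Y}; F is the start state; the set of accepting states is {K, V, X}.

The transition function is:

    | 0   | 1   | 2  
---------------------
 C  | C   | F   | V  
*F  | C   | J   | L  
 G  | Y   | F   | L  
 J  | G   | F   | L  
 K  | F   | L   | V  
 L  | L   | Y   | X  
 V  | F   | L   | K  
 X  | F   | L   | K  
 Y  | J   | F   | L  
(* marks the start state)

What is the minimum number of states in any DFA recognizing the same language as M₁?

Every state is reachable, so we keep all 9.
Initial partition by acceptance: {K,V,X} | {C,F,G,J,L,Y}.
Split {C,F,G,J,L,Y} by δ(·,2) → {F,G,J,Y} and {C,L}.
Refine {F,G,J,Y} on symbol 0: members go to different blocks, giving {G,J,Y} and {F}.
On input 1, block {C,L} splits into {C} and {L}.
The partition is now stable with 5 blocks: {K,V,X} | {G,J,Y} | {C} | {F} | {L}.

5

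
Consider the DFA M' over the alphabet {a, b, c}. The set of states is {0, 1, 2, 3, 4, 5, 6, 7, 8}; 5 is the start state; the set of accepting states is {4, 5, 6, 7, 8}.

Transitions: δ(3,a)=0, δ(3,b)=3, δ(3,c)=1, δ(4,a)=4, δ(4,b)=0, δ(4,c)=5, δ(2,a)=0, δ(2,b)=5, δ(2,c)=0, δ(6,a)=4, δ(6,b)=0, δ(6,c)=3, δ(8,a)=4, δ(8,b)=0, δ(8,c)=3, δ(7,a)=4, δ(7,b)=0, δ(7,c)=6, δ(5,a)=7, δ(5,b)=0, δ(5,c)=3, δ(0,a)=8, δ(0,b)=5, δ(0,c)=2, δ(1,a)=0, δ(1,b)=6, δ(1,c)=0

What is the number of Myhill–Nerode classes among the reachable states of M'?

All states are reachable from the start state.
Start with accepting vs non-accepting: {4,5,6,7,8} | {0,1,2,3}.
On input c, block {4,5,6,7,8} splits into {5,6,8} and {4,7}.
Refine {0,1,2,3} on symbol a: members go to different blocks, giving {1,2,3} and {0}.
Split {1,2,3} by δ(·,b) → {1,2} and {3}.
No further refinement is possible. Final partition (5 blocks): {5,6,8} | {1,2} | {4,7} | {0} | {3}.

5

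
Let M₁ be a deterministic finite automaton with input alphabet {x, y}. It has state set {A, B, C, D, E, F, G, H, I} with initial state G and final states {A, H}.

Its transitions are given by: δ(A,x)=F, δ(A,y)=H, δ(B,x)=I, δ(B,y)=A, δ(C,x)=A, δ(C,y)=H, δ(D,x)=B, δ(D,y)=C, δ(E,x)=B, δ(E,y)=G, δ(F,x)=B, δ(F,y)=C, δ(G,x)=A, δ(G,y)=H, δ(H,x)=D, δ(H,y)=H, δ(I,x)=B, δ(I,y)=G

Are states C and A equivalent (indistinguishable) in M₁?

States {E} cannot be reached from the start state, so discard them.
P0 = {A,H} | {B,C,D,F,G,I}.
Split {B,C,D,F,G,I} by δ(·,x) → {B,D,F,I} and {C,G}.
Split {B,D,F,I} by δ(·,y) → {D,F,I} and {B}.
Stable partition: {A,H} | {D,F,I} | {C,G} | {B} — 4 equivalence classes.
C and A end up in different blocks, so they are distinguishable. For instance, the string 'ε' is accepted from only A.

No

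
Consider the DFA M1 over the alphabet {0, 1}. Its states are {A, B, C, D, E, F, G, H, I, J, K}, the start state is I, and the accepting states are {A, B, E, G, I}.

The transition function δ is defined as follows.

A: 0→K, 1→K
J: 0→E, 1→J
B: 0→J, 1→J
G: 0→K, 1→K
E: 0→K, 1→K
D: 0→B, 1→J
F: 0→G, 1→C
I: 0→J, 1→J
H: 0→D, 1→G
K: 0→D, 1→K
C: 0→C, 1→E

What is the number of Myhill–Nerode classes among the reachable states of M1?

5

Reachable states from the start: {B,D,E,I,J,K}. Unreachable: {A,C,F,G,H} — drop them.
Initial partition by acceptance: {B,E,I} | {D,J,K}.
Split {D,J,K} by δ(·,0) → {D,J} and {K}.
On input 0, block {B,E,I} splits into {B,I} and {E}.
Split {D,J} by δ(·,0) → {D} and {J}.
The partition is now stable with 5 blocks: {B,I} | {D} | {K} | {E} | {J}.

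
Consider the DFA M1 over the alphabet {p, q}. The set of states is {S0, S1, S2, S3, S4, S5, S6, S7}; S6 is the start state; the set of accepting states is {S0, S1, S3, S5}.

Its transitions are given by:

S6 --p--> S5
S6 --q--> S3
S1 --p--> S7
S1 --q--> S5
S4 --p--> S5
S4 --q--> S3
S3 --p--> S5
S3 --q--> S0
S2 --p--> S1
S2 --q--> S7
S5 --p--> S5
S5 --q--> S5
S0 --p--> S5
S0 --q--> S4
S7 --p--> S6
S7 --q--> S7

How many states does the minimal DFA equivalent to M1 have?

Reachable states from the start: {S0,S3,S4,S5,S6}. Unreachable: {S1,S2,S7} — drop them.
Initial partition by acceptance: {S0,S3,S5} | {S4,S6}.
On input q, block {S0,S3,S5} splits into {S3,S5} and {S0}.
Split {S3,S5} by δ(·,q) → {S3} and {S5}.
Stable partition: {S3} | {S4,S6} | {S0} | {S5} — 4 equivalence classes.

4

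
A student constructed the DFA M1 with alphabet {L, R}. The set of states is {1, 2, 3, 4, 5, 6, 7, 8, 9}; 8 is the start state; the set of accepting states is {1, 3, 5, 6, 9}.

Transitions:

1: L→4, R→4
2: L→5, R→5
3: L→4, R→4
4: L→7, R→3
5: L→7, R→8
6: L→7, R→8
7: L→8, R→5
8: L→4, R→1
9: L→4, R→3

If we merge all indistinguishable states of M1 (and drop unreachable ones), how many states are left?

First remove the unreachable states {2,6,9}; 6 states remain.
Start with accepting vs non-accepting: {1,3,5} | {4,7,8}.
Stable partition: {1,3,5} | {4,7,8} — 2 equivalence classes.

2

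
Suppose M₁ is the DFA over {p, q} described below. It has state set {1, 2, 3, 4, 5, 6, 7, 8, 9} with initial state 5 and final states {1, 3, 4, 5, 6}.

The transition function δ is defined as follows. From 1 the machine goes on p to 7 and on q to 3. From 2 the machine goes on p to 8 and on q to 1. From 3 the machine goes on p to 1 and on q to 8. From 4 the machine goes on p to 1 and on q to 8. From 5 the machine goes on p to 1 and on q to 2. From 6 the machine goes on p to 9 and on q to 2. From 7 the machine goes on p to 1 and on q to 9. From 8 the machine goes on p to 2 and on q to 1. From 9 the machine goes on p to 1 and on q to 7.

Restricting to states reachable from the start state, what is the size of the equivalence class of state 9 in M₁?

2

States {4,6} cannot be reached from the start state, so discard them.
Start with accepting vs non-accepting: {1,3,5} | {2,7,8,9}.
Split {1,3,5} by δ(·,p) → {3,5} and {1}.
Split {2,7,8,9} by δ(·,p) → {2,8} and {7,9}.
Stable partition: {3,5} | {2,8} | {1} | {7,9} — 4 equivalence classes.
State 9 belongs to the block {7,9}, which has 2 states.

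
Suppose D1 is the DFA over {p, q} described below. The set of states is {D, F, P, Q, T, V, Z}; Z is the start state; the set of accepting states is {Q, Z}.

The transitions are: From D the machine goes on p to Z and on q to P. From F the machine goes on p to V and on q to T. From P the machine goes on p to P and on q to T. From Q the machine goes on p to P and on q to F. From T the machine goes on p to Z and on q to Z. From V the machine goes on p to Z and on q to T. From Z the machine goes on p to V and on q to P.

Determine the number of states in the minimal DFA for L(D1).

4

First remove the unreachable states {D,F,Q}; 4 states remain.
Start with accepting vs non-accepting: {Z} | {P,T,V}.
Refine {P,T,V} on symbol p: members go to different blocks, giving {T,V} and {P}.
On input q, block {T,V} splits into {T} and {V}.
No further refinement is possible. Final partition (4 blocks): {Z} | {T} | {P} | {V}.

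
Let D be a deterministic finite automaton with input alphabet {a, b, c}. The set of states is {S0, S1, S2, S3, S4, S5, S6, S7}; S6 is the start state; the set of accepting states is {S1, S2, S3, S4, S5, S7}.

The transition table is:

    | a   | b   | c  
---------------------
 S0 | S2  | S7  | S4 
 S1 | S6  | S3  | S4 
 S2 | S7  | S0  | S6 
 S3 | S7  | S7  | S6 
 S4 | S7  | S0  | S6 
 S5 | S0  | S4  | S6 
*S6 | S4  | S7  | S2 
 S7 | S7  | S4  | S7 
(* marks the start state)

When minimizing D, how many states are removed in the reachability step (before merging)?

Starting at S6 and following transitions, the reachable set is {S0, S2, S4, S6, S7}. That leaves S1, S3, S5 unreachable — 3 in total.

3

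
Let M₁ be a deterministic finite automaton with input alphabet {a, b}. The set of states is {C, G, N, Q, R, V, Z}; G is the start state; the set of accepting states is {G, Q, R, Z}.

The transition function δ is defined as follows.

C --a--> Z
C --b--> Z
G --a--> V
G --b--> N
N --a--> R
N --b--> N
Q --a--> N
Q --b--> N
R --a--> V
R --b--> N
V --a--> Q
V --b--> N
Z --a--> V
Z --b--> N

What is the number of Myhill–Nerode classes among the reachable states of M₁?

Reachable states from the start: {G,N,Q,R,V}. Unreachable: {C,Z} — drop them.
Initial partition by acceptance: {G,Q,R} | {N,V}.
Stable partition: {G,Q,R} | {N,V} — 2 equivalence classes.

2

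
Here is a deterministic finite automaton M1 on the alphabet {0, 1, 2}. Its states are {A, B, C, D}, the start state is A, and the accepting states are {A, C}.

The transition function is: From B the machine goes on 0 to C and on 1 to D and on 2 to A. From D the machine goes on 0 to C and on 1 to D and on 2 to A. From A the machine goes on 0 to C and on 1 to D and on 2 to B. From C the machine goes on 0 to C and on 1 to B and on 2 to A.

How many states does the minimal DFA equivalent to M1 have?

Start with accepting vs non-accepting: {A,C} | {B,D}.
Split {A,C} by δ(·,2) → {A} and {C}.
The partition is now stable with 3 blocks: {A} | {B,D} | {C}.

3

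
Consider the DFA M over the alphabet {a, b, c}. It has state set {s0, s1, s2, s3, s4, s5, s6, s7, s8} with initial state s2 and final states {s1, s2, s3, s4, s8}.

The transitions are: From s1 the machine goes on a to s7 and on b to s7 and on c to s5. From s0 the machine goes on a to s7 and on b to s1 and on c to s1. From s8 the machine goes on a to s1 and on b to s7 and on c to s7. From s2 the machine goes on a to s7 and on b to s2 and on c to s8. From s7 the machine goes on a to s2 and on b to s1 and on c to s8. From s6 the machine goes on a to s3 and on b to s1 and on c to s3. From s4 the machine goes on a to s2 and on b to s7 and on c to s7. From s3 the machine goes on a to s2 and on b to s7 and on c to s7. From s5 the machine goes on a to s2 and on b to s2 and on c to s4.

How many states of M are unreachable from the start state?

Starting at s2 and following transitions, the reachable set is {s1, s2, s4, s5, s7, s8}. That leaves s0, s3, s6 unreachable — 3 in total.

3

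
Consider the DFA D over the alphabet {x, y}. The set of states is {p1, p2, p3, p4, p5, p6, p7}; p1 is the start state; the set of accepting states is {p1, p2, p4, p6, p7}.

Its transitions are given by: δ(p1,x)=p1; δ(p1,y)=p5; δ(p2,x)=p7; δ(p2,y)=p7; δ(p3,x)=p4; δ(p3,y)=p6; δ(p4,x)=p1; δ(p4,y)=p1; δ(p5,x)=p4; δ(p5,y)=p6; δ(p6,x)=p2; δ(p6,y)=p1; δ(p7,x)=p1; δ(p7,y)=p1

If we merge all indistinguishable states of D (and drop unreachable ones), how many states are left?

5

First remove the unreachable states {p3}; 6 states remain.
Start with accepting vs non-accepting: {p1,p2,p4,p6,p7} | {p5}.
Refine {p1,p2,p4,p6,p7} on symbol y: members go to different blocks, giving {p2,p4,p6,p7} and {p1}.
Split {p2,p4,p6,p7} by δ(·,x) → {p2,p6} and {p4,p7}.
On input x, block {p2,p6} splits into {p2} and {p6}.
No further refinement is possible. Final partition (5 blocks): {p2} | {p5} | {p1} | {p4,p7} | {p6}.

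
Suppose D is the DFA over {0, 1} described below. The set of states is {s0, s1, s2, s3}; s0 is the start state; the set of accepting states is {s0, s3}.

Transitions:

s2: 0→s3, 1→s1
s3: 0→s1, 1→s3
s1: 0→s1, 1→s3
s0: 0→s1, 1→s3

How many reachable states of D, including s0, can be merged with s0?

2

States {s2} cannot be reached from the start state, so discard them.
Start with accepting vs non-accepting: {s0,s3} | {s1}.
Stable partition: {s0,s3} | {s1} — 2 equivalence classes.
State s0 belongs to the block {s0,s3}, which has 2 states.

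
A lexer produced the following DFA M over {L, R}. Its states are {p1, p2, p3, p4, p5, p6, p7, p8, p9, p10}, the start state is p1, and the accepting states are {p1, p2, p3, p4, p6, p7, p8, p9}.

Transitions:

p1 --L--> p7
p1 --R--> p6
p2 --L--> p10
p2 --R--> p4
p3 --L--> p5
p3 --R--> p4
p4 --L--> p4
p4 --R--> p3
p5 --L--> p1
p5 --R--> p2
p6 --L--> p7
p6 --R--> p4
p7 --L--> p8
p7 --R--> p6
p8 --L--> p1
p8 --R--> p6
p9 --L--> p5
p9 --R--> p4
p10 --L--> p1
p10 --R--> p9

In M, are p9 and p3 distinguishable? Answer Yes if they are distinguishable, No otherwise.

No

All states are reachable from the start state.
Initial partition by acceptance: {p1,p2,p3,p4,p6,p7,p8,p9} | {p5,p10}.
On input L, block {p1,p2,p3,p4,p6,p7,p8,p9} splits into {p1,p4,p6,p7,p8} and {p2,p3,p9}.
Split {p1,p4,p6,p7,p8} by δ(·,R) → {p1,p6,p7,p8} and {p4}.
Refine {p1,p6,p7,p8} on symbol R: members go to different blocks, giving {p1,p7,p8} and {p6}.
Stable partition: {p1,p7,p8} | {p5,p10} | {p2,p3,p9} | {p4} | {p6} — 5 equivalence classes.
p9 and p3 lie in the same block of the stable partition, so they are equivalent — no string distinguishes them.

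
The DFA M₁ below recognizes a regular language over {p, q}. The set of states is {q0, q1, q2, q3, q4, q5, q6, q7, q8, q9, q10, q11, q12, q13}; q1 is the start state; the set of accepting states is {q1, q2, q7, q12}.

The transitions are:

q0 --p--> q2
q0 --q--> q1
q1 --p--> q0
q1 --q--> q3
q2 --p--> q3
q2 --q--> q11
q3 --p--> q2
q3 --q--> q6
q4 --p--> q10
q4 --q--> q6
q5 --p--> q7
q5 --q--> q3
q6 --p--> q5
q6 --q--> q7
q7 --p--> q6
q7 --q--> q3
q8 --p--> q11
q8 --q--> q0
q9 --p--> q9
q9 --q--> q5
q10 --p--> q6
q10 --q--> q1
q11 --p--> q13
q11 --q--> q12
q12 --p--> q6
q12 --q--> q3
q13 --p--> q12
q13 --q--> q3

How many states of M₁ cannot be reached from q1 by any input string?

Starting at q1 and following transitions, the reachable set is {q0, q1, q2, q3, q5, q6, q7, q11, q12, q13}. That leaves q4, q8, q9, q10 unreachable — 4 in total.

4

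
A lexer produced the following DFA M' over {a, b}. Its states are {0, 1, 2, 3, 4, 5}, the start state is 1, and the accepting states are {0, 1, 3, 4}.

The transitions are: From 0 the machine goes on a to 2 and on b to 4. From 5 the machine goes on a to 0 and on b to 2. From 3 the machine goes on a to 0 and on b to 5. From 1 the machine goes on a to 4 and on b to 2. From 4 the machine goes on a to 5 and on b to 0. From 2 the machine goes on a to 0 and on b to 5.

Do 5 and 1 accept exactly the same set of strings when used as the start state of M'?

States {3} cannot be reached from the start state, so discard them.
Initial partition by acceptance: {0,1,4} | {2,5}.
Refine {0,1,4} on symbol a: members go to different blocks, giving {0,4} and {1}.
Stable partition: {0,4} | {2,5} | {1} — 3 equivalence classes.
5 and 1 end up in different blocks, so they are distinguishable. For instance, the string 'ε' is accepted from only 1.

No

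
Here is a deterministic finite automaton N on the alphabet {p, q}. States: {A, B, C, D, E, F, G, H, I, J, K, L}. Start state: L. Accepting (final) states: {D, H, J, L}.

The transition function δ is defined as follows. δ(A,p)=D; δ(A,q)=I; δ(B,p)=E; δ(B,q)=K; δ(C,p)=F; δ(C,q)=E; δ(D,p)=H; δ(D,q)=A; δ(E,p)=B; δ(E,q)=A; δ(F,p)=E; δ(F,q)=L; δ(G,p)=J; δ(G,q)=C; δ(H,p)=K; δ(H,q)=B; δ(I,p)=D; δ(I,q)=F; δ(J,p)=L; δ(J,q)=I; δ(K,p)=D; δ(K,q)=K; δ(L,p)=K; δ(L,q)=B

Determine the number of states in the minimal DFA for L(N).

First remove the unreachable states {C,G,J}; 9 states remain.
P0 = {D,H,L} | {A,B,E,F,I,K}.
On input p, block {D,H,L} splits into {H,L} and {D}.
On input p, block {A,B,E,F,I,K} splits into {A,I,K} and {B,E,F}.
Split {A,I,K} by δ(·,q) → {A,K} and {I}.
On input q, block {A,K} splits into {A} and {K}.
On input q, block {B,E,F} splits into {B} and {E} and {F}.
No further refinement is possible. Final partition (8 blocks): {H,L} | {A} | {D} | {B} | {I} | {K} | {E} | {F}.

8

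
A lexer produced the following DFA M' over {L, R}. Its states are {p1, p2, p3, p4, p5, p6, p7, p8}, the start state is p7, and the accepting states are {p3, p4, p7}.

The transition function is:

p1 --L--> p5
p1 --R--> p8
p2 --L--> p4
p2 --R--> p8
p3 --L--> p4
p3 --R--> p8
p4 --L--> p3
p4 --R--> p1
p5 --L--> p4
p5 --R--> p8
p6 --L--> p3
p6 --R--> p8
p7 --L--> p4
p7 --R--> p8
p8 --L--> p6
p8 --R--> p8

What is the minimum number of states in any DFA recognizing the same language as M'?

3

States {p2} cannot be reached from the start state, so discard them.
Initial partition by acceptance: {p3,p4,p7} | {p1,p5,p6,p8}.
Split {p1,p5,p6,p8} by δ(·,L) → {p1,p8} and {p5,p6}.
Stable partition: {p3,p4,p7} | {p1,p8} | {p5,p6} — 3 equivalence classes.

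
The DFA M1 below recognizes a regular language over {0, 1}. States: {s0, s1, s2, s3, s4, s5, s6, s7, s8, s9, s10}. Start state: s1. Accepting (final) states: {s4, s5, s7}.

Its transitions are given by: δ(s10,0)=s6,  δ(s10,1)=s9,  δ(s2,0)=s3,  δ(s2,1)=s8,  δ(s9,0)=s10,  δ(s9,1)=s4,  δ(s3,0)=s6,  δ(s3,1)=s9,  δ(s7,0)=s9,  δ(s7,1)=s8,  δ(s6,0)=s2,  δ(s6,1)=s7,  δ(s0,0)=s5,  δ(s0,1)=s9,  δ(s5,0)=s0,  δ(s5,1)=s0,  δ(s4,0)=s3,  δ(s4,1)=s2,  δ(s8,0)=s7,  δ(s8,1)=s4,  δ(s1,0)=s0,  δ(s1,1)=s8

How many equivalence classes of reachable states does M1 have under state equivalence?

Every state is reachable, so we keep all 11.
Start with accepting vs non-accepting: {s4,s5,s7} | {s0,s1,s2,s3,s6,s8,s9,s10}.
Refine {s0,s1,s2,s3,s6,s8,s9,s10} on symbol 0: members go to different blocks, giving {s1,s2,s3,s6,s9,s10} and {s0,s8}.
Refine {s4,s5,s7} on symbol 0: members go to different blocks, giving {s4,s7} and {s5}.
On input 1, block {s4,s7} splits into {s4} and {s7}.
Split {s1,s2,s3,s6,s9,s10} by δ(·,0) → {s2,s3,s6,s9,s10} and {s1}.
Refine {s2,s3,s6,s9,s10} on symbol 1: members go to different blocks, giving {s3,s10} and {s2} and {s6} and {s9}.
Split {s0,s8} by δ(·,0) → {s0} and {s8}.
No further refinement is possible. Final partition (10 blocks): {s4} | {s3,s10} | {s0} | {s5} | {s7} | {s1} | {s2} | {s6} | {s9} | {s8}.

10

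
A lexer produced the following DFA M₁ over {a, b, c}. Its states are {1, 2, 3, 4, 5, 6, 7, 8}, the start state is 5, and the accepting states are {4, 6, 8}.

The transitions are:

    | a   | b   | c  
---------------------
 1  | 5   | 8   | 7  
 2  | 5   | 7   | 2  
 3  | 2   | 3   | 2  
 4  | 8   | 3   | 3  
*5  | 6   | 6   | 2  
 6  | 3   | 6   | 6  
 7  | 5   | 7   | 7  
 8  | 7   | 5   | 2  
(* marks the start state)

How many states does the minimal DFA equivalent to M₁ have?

4

First remove the unreachable states {1,4,8}; 5 states remain.
P0 = {6} | {2,3,5,7}.
Refine {2,3,5,7} on symbol a: members go to different blocks, giving {2,3,7} and {5}.
Refine {2,3,7} on symbol a: members go to different blocks, giving {2,7} and {3}.
The partition is now stable with 4 blocks: {6} | {2,7} | {5} | {3}.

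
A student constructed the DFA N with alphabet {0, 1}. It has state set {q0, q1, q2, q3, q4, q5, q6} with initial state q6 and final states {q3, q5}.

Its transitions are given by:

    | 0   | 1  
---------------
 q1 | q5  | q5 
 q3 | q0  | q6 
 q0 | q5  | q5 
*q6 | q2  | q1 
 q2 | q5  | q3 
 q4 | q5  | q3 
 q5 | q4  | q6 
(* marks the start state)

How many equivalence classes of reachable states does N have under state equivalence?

P0 = {q3,q5} | {q0,q1,q2,q4,q6}.
Split {q0,q1,q2,q4,q6} by δ(·,0) → {q0,q1,q2,q4} and {q6}.
No further refinement is possible. Final partition (3 blocks): {q3,q5} | {q0,q1,q2,q4} | {q6}.

3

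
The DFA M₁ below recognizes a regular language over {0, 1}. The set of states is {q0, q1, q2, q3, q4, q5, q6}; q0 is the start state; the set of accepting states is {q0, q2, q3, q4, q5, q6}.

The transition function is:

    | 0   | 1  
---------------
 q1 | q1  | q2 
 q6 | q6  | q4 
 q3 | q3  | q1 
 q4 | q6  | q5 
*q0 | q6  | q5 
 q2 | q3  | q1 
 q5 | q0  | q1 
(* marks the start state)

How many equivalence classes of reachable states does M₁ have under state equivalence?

Every state is reachable, so we keep all 7.
P0 = {q0,q2,q3,q4,q5,q6} | {q1}.
Refine {q0,q2,q3,q4,q5,q6} on symbol 1: members go to different blocks, giving {q0,q4,q6} and {q2,q3,q5}.
Split {q0,q4,q6} by δ(·,1) → {q0,q4} and {q6}.
On input 0, block {q2,q3,q5} splits into {q2,q3} and {q5}.
No further refinement is possible. Final partition (5 blocks): {q0,q4} | {q1} | {q2,q3} | {q6} | {q5}.

5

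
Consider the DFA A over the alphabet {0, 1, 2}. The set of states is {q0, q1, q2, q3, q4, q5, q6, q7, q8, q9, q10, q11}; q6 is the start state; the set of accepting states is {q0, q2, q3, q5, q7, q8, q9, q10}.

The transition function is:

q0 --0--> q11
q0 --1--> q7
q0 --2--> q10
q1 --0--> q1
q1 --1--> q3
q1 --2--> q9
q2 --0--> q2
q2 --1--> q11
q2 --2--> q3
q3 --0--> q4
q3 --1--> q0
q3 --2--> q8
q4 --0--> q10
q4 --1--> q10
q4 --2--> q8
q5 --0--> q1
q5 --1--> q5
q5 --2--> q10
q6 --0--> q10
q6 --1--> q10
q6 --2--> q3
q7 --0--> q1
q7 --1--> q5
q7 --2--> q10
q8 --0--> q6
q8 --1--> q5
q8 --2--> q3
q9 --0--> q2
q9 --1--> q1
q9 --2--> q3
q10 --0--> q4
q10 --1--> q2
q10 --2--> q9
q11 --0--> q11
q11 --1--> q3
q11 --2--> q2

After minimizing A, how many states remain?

6

Every state is reachable, so we keep all 12.
Initial partition by acceptance: {q0,q2,q3,q5,q7,q8,q9,q10} | {q1,q4,q6,q11}.
On input 0, block {q0,q2,q3,q5,q7,q8,q9,q10} splits into {q0,q3,q5,q7,q8,q10} and {q2,q9}.
Refine {q0,q3,q5,q7,q8,q10} on symbol 1: members go to different blocks, giving {q0,q3,q5,q7,q8} and {q10}.
Refine {q0,q3,q5,q7,q8} on symbol 2: members go to different blocks, giving {q0,q5,q7} and {q3,q8}.
Refine {q1,q4,q6,q11} on symbol 0: members go to different blocks, giving {q1,q11} and {q4,q6}.
The partition is now stable with 6 blocks: {q0,q5,q7} | {q1,q11} | {q2,q9} | {q10} | {q3,q8} | {q4,q6}.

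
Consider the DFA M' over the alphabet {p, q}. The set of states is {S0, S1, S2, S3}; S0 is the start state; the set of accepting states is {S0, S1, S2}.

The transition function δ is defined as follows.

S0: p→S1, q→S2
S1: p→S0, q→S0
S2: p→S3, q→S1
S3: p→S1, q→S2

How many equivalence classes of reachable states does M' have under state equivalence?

4

Initial partition by acceptance: {S0,S1,S2} | {S3}.
On input p, block {S0,S1,S2} splits into {S0,S1} and {S2}.
Split {S0,S1} by δ(·,q) → {S0} and {S1}.
The partition is now stable with 4 blocks: {S0} | {S3} | {S2} | {S1}.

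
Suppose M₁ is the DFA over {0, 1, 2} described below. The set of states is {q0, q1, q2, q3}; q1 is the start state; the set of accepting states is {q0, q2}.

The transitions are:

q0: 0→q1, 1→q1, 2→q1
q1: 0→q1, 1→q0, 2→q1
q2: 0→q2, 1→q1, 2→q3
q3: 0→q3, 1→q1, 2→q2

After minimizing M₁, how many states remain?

2

First remove the unreachable states {q2,q3}; 2 states remain.
P0 = {q0} | {q1}.
No further refinement is possible. Final partition (2 blocks): {q0} | {q1}.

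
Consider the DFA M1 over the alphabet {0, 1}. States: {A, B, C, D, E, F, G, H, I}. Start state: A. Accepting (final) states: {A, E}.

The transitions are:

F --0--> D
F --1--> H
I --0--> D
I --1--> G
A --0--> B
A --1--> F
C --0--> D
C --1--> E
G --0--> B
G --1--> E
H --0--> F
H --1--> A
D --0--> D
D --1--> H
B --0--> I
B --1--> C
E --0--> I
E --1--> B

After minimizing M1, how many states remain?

3

Start with accepting vs non-accepting: {A,E} | {B,C,D,F,G,H,I}.
On input 1, block {B,C,D,F,G,H,I} splits into {B,D,F,I} and {C,G,H}.
No further refinement is possible. Final partition (3 blocks): {A,E} | {B,D,F,I} | {C,G,H}.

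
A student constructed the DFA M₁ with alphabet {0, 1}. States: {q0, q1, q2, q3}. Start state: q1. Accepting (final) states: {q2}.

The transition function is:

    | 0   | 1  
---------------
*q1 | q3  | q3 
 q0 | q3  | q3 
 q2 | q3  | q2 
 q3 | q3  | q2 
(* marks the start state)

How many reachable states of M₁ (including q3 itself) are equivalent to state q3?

1

First remove the unreachable states {q0}; 3 states remain.
Start with accepting vs non-accepting: {q2} | {q1,q3}.
Refine {q1,q3} on symbol 1: members go to different blocks, giving {q1} and {q3}.
Stable partition: {q2} | {q1} | {q3} — 3 equivalence classes.
The equivalence class containing q3 is {q3}, of size 1.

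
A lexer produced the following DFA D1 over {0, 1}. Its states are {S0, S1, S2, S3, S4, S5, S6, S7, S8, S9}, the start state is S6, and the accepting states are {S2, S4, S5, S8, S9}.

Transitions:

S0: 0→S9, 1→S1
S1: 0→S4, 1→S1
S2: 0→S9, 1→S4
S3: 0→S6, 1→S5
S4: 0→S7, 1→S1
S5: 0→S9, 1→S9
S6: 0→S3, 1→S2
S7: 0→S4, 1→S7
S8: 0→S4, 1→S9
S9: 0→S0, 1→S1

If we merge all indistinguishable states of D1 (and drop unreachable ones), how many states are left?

4

States {S8} cannot be reached from the start state, so discard them.
Start with accepting vs non-accepting: {S2,S4,S5,S9} | {S0,S1,S3,S6,S7}.
Split {S2,S4,S5,S9} by δ(·,0) → {S2,S5} and {S4,S9}.
Split {S0,S1,S3,S6,S7} by δ(·,0) → {S0,S1,S7} and {S3,S6}.
Stable partition: {S2,S5} | {S0,S1,S7} | {S4,S9} | {S3,S6} — 4 equivalence classes.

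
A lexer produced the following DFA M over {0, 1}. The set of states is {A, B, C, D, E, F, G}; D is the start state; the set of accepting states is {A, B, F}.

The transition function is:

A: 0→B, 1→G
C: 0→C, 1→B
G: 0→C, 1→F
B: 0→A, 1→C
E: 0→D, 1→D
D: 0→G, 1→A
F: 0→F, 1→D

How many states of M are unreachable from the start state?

1

Starting at D and following transitions, the reachable set is {A, B, C, D, F, G}. That leaves E unreachable — 1 in total.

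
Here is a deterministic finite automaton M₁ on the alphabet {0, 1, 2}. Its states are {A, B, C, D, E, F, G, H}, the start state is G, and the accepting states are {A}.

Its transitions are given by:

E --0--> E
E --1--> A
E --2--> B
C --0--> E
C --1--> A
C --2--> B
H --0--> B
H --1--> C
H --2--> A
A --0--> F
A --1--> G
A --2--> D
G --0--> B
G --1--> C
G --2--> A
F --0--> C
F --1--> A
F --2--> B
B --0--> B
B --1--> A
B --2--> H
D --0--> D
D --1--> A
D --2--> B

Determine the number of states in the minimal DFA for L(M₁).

4

Every state is reachable, so we keep all 8.
Start with accepting vs non-accepting: {A} | {B,C,D,E,F,G,H}.
On input 1, block {B,C,D,E,F,G,H} splits into {B,C,D,E,F} and {G,H}.
On input 2, block {B,C,D,E,F} splits into {C,D,E,F} and {B}.
The partition is now stable with 4 blocks: {A} | {C,D,E,F} | {G,H} | {B}.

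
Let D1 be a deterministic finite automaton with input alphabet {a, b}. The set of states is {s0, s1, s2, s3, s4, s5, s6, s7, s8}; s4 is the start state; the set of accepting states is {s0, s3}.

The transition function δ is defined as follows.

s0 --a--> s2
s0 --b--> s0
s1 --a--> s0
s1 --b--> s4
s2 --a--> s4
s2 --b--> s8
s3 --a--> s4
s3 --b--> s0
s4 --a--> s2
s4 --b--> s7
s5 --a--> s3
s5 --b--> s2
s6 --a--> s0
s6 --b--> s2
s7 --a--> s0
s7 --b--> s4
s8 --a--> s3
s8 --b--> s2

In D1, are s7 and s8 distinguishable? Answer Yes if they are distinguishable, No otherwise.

States {s1,s5,s6} cannot be reached from the start state, so discard them.
Initial partition by acceptance: {s0,s3} | {s2,s4,s7,s8}.
Refine {s2,s4,s7,s8} on symbol a: members go to different blocks, giving {s2,s4} and {s7,s8}.
Stable partition: {s0,s3} | {s2,s4} | {s7,s8} — 3 equivalence classes.
s7 and s8 lie in the same block of the stable partition, so they are equivalent — no string distinguishes them.

No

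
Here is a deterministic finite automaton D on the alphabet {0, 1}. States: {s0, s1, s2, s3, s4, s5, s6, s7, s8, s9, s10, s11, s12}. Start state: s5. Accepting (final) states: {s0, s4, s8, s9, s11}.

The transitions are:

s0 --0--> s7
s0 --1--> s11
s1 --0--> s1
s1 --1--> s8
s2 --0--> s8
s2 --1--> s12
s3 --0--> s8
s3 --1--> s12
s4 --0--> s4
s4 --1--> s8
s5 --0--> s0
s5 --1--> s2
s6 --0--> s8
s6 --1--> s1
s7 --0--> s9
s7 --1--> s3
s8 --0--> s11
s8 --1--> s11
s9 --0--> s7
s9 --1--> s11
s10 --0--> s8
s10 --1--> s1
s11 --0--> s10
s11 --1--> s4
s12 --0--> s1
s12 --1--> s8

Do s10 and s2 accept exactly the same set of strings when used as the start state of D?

Reachable states from the start: {s0,s1,s2,s3,s4,s5,s7,s8,s9,s10,s11,s12}. Unreachable: {s6} — drop them.
Initial partition by acceptance: {s0,s4,s8,s9,s11} | {s1,s2,s3,s5,s7,s10,s12}.
Refine {s0,s4,s8,s9,s11} on symbol 0: members go to different blocks, giving {s0,s9,s11} and {s4,s8}.
On input 1, block {s0,s9,s11} splits into {s0,s9} and {s11}.
Split {s1,s2,s3,s5,s7,s10,s12} by δ(·,0) → {s2,s3,s10} and {s1,s12} and {s5,s7}.
Split {s4,s8} by δ(·,0) → {s4} and {s8}.
Stable partition: {s0,s9} | {s2,s3,s10} | {s4} | {s11} | {s1,s12} | {s5,s7} | {s8} — 7 equivalence classes.
s10 and s2 lie in the same block of the stable partition, so they are equivalent — no string distinguishes them.

Yes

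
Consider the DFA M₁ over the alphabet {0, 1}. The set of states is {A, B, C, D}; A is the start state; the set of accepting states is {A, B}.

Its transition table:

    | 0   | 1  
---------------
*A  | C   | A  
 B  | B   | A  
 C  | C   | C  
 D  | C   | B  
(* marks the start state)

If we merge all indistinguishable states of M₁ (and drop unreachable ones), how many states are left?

Reachable states from the start: {A,C}. Unreachable: {B,D} — drop them.
Initial partition by acceptance: {A} | {C}.
Stable partition: {A} | {C} — 2 equivalence classes.

2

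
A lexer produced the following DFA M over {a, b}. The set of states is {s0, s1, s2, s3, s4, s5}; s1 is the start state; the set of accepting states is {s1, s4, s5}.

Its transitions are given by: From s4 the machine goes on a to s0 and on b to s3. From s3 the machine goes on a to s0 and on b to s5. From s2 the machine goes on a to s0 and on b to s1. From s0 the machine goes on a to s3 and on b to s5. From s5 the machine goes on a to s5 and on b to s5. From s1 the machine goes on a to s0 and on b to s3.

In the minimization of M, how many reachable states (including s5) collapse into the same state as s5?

First remove the unreachable states {s2,s4}; 4 states remain.
Initial partition by acceptance: {s1,s5} | {s0,s3}.
On input a, block {s1,s5} splits into {s1} and {s5}.
The partition is now stable with 3 blocks: {s1} | {s0,s3} | {s5}.
The equivalence class containing s5 is {s5}, of size 1.

1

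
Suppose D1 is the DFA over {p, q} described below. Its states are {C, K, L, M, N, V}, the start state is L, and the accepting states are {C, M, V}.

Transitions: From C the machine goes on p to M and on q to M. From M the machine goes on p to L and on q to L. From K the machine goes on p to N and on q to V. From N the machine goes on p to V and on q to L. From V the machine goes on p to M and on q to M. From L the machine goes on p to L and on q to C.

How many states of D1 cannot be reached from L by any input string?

3

No path from L leads to K, N, V; the other 3 states are all reachable.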